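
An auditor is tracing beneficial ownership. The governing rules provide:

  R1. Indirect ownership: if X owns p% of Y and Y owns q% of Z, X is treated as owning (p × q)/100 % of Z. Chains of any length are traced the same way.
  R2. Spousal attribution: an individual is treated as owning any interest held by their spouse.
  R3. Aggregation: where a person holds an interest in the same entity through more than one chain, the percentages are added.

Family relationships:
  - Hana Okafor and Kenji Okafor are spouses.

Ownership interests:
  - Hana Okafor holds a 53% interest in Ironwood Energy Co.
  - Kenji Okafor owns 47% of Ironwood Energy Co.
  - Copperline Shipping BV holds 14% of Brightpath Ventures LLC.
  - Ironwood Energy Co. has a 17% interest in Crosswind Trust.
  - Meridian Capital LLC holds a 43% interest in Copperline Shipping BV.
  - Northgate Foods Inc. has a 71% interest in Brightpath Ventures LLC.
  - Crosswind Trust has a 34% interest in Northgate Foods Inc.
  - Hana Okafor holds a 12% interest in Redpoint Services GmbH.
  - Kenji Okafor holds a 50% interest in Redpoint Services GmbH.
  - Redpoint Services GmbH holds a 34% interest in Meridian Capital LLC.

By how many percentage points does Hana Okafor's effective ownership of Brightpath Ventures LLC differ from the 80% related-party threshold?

74.627184

By spousal attribution (R2), Hana Okafor is treated as also owning Kenji Okafor's interest in Redpoint Services GmbH, giving 12% + 50% = 62%.
By spousal attribution (R2), Hana Okafor is treated as also owning Kenji Okafor's interest in Ironwood Energy Co, giving 53% + 47% = 100%.
Chain via Redpoint Services GmbH → Meridian Capital LLC → Copperline Shipping BV (R1): 62% × 34% × 43% × 14% = 1.269016% of Brightpath Ventures LLC.
Chain via Ironwood Energy Co. → Crosswind Trust → Northgate Foods Inc. (R1): 100% × 17% × 34% × 71% = 4.1038% of Brightpath Ventures LLC.
Aggregating (R3): 1.269016% + 4.1038% = 5.372816%.
5.372816% falls short of the 80% threshold by 74.627184 percentage points.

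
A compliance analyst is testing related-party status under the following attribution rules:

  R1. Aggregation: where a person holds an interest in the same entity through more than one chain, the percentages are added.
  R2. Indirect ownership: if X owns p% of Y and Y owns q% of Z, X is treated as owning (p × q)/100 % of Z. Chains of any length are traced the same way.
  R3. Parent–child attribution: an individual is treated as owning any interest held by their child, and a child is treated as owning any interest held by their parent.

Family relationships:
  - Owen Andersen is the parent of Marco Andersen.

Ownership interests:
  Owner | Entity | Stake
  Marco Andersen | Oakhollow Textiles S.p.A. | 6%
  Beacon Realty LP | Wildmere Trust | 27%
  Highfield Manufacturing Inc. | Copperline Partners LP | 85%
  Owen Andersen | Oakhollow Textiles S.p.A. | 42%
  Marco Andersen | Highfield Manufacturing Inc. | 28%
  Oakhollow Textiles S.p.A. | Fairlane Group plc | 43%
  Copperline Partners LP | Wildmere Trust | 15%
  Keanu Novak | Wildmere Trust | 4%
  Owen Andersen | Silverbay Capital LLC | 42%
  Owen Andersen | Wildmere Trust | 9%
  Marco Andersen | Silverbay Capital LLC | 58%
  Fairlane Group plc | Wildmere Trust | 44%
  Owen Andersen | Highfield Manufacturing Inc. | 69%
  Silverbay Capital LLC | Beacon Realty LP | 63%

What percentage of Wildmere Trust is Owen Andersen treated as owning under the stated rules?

By parent–child attribution (R3), Owen Andersen is treated as also owning Marco Andersen's interest in Oakhollow Textiles S.p.A, giving 42% + 6% = 48%.
By parent–child attribution (R3), Owen Andersen is treated as also owning Marco Andersen's interest in Highfield Manufacturing Inc, giving 69% + 28% = 97%.
By parent–child attribution (R3), Owen Andersen is treated as also owning Marco Andersen's interest in Silverbay Capital LLC, giving 42% + 58% = 100%.
Chain via Oakhollow Textiles S.p.A. → Fairlane Group plc (R2): 48% × 43% × 44% = 9.0816% of Wildmere Trust.
Chain via Highfield Manufacturing Inc. → Copperline Partners LP (R2): 97% × 85% × 15% = 12.3675% of Wildmere Trust.
Chain via Silverbay Capital LLC → Beacon Realty LP (R2): 100% × 63% × 27% = 17.01% of Wildmere Trust.
Direct interest in Wildmere Trust: 9%.
Aggregating (R1): 9.0816% + 12.3675% + 17.01% + 9% = 47.4591%.

47.4591%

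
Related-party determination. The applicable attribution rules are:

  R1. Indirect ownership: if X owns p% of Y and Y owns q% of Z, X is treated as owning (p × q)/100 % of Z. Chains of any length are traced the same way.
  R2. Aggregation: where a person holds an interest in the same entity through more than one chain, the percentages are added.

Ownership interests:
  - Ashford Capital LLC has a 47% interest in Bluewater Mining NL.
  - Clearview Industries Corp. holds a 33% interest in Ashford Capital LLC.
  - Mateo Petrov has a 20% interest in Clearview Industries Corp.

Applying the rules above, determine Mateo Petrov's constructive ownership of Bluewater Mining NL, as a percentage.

Chain via Clearview Industries Corp. → Ashford Capital LLC (R1): 20% × 33% × 47% = 3.102% of Bluewater Mining NL.

3.102%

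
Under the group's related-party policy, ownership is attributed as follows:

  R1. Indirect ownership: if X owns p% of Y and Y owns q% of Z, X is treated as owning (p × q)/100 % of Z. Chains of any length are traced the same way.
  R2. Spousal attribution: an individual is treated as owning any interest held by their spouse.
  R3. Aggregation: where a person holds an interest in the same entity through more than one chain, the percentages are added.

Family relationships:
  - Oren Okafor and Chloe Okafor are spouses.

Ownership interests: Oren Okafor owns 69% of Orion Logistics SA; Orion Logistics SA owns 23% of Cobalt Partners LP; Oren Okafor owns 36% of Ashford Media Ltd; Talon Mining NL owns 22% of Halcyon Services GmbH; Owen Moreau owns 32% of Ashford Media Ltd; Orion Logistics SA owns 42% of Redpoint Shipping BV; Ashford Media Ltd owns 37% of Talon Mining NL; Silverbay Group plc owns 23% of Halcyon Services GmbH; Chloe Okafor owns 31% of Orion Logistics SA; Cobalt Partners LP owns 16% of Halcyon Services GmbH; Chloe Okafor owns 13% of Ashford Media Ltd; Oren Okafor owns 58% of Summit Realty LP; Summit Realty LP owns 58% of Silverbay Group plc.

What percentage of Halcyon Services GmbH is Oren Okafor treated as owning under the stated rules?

15.4058%

By spousal attribution (R2), Oren Okafor is treated as also owning Chloe Okafor's interest in Orion Logistics SA, giving 69% + 31% = 100%.
By spousal attribution (R2), Oren Okafor is treated as also owning Chloe Okafor's interest in Ashford Media Ltd, giving 36% + 13% = 49%.
Chain via Orion Logistics SA → Cobalt Partners LP (R1): 100% × 23% × 16% = 3.68% of Halcyon Services GmbH.
Chain via Summit Realty LP → Silverbay Group plc (R1): 58% × 58% × 23% = 7.7372% of Halcyon Services GmbH.
Chain via Ashford Media Ltd → Talon Mining NL (R1): 49% × 37% × 22% = 3.9886% of Halcyon Services GmbH.
Aggregating (R3): 3.68% + 7.7372% + 3.9886% = 15.4058%.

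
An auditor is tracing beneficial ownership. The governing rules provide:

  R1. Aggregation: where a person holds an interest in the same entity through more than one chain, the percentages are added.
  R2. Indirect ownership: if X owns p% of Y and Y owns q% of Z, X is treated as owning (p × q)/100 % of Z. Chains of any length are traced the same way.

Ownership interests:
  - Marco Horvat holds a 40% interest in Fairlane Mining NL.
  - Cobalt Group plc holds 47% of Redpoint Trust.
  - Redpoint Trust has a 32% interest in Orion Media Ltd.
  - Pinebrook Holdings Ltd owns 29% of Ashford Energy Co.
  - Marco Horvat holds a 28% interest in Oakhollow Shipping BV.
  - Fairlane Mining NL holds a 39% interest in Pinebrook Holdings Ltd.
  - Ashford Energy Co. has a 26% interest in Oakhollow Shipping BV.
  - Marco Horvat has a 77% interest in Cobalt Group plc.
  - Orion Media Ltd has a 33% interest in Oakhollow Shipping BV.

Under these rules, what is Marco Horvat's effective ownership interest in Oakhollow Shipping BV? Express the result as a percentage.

32.997904%

Chain via Fairlane Mining NL → Pinebrook Holdings Ltd → Ashford Energy Co. (R2): 40% × 39% × 29% × 26% = 1.17624% of Oakhollow Shipping BV.
Chain via Cobalt Group plc → Redpoint Trust → Orion Media Ltd (R2): 77% × 47% × 32% × 33% = 3.821664% of Oakhollow Shipping BV.
Direct interest in Oakhollow Shipping BV: 28%.
Aggregating (R1): 1.17624% + 3.821664% + 28% = 32.997904%.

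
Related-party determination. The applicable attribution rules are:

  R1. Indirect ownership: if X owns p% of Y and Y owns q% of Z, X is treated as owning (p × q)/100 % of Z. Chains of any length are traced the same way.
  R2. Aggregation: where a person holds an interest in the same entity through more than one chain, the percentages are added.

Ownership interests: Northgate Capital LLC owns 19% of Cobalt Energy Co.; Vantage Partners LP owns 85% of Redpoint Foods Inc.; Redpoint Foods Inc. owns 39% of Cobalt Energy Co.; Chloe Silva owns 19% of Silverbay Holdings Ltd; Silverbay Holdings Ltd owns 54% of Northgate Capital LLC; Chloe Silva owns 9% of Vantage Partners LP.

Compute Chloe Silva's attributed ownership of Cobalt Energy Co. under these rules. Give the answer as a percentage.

4.9329%

Chain via Silverbay Holdings Ltd → Northgate Capital LLC (R1): 19% × 54% × 19% = 1.9494% of Cobalt Energy Co.
Chain via Vantage Partners LP → Redpoint Foods Inc. (R1): 9% × 85% × 39% = 2.9835% of Cobalt Energy Co.
Aggregating (R2): 1.9494% + 2.9835% = 4.9329%.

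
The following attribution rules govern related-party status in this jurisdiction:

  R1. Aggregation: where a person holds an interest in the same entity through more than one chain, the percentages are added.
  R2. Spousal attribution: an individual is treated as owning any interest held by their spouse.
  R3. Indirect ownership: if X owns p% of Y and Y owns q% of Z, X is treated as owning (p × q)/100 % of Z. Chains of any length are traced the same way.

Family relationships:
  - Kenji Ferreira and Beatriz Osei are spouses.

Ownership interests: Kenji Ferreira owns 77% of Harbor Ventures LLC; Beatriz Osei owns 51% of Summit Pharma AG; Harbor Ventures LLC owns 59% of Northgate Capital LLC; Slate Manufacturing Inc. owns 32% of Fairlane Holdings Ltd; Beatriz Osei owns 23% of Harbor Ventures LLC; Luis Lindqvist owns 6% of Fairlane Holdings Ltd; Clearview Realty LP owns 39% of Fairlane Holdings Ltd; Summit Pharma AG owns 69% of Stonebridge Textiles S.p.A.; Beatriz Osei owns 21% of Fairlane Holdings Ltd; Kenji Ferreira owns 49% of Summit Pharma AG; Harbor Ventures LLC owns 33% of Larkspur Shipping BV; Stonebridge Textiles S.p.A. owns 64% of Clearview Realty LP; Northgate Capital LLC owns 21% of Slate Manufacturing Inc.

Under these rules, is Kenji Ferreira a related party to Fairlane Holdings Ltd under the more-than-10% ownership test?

Yes

By spousal attribution (R2), Kenji Ferreira is treated as also owning Beatriz Osei's interest in Harbor Ventures LLC, giving 77% + 23% = 100%.
By spousal attribution (R2), Kenji Ferreira is treated as also owning Beatriz Osei's interest in Summit Pharma AG, giving 49% + 51% = 100%.
By spousal attribution (R2), Kenji Ferreira is treated as owning Beatriz Osei's 21% interest in Fairlane Holdings Ltd.
Chain via Harbor Ventures LLC → Northgate Capital LLC → Slate Manufacturing Inc. (R3): 100% × 59% × 21% × 32% = 3.9648% of Fairlane Holdings Ltd.
Chain via Summit Pharma AG → Stonebridge Textiles S.p.A. → Clearview Realty LP (R3): 100% × 69% × 64% × 39% = 17.2224% of Fairlane Holdings Ltd.
Direct interest in Fairlane Holdings Ltd: 21%.
Aggregating (R1): 3.9648% + 17.2224% + 21% = 42.1872%.
42.1872% exceeds the 10% threshold, so Kenji is a related party to Fairlane Holdings Ltd.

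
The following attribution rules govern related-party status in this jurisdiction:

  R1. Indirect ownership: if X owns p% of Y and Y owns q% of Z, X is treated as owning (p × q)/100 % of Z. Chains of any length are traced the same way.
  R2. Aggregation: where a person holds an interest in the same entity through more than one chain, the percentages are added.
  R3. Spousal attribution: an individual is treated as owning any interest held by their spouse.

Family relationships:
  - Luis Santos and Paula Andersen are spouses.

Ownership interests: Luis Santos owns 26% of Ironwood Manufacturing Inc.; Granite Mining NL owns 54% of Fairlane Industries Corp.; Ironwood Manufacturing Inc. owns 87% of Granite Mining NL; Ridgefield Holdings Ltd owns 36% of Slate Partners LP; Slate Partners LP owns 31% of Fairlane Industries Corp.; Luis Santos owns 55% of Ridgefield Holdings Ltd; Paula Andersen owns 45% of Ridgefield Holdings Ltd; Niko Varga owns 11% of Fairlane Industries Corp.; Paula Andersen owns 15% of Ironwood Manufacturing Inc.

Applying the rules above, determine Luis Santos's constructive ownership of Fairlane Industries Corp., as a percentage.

30.4218%

By spousal attribution (R3), Luis Santos is treated as also owning Paula Andersen's interest in Ironwood Manufacturing Inc, giving 26% + 15% = 41%.
By spousal attribution (R3), Luis Santos is treated as also owning Paula Andersen's interest in Ridgefield Holdings Ltd, giving 55% + 45% = 100%.
Chain via Ironwood Manufacturing Inc. → Granite Mining NL (R1): 41% × 87% × 54% = 19.2618% of Fairlane Industries Corp.
Chain via Ridgefield Holdings Ltd → Slate Partners LP (R1): 100% × 36% × 31% = 11.16% of Fairlane Industries Corp.
Aggregating (R2): 19.2618% + 11.16% = 30.4218%.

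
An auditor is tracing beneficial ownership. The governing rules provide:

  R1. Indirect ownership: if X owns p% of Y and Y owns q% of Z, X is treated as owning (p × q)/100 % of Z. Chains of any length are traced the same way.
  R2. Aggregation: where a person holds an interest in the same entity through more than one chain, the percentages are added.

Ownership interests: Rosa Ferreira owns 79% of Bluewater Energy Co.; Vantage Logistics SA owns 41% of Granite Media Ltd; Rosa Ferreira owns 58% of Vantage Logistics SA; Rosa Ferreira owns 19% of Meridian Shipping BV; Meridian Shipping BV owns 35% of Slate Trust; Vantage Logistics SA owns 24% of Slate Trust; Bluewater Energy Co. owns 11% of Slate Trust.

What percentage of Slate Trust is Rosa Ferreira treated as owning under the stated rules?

29.26%

Chain via Bluewater Energy Co. (R1): 79% × 11% = 8.69% of Slate Trust.
Chain via Vantage Logistics SA (R1): 58% × 24% = 13.92% of Slate Trust.
Chain via Meridian Shipping BV (R1): 19% × 35% = 6.65% of Slate Trust.
Aggregating (R2): 8.69% + 13.92% + 6.65% = 29.26%.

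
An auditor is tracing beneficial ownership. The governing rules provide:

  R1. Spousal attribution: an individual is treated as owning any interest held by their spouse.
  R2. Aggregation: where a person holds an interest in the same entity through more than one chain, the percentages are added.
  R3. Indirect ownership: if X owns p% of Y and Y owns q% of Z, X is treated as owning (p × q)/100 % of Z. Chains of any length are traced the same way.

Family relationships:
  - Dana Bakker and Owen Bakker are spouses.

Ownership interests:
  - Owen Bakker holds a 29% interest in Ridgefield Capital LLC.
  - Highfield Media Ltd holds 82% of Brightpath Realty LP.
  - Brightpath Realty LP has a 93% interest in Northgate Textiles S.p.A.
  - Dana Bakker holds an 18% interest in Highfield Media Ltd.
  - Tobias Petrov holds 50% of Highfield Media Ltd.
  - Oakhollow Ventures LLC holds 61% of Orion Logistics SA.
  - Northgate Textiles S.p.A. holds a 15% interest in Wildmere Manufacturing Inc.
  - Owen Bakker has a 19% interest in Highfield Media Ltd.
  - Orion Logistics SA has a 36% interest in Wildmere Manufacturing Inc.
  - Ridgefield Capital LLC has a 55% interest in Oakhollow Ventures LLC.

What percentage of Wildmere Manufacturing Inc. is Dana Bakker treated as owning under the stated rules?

By spousal attribution (R1), Dana Bakker is treated as also owning Owen Bakker's interest in Highfield Media Ltd, giving 18% + 19% = 37%.
By spousal attribution (R1), Dana Bakker is treated as owning Owen Bakker's 29% interest in Ridgefield Capital LLC.
Chain via Highfield Media Ltd → Brightpath Realty LP → Northgate Textiles S.p.A. (R3): 37% × 82% × 93% × 15% = 4.23243% of Wildmere Manufacturing Inc.
Chain via Ridgefield Capital LLC → Oakhollow Ventures LLC → Orion Logistics SA (R3): 29% × 55% × 61% × 36% = 3.50262% of Wildmere Manufacturing Inc.
Aggregating (R2): 4.23243% + 3.50262% = 7.73505%.

7.73505%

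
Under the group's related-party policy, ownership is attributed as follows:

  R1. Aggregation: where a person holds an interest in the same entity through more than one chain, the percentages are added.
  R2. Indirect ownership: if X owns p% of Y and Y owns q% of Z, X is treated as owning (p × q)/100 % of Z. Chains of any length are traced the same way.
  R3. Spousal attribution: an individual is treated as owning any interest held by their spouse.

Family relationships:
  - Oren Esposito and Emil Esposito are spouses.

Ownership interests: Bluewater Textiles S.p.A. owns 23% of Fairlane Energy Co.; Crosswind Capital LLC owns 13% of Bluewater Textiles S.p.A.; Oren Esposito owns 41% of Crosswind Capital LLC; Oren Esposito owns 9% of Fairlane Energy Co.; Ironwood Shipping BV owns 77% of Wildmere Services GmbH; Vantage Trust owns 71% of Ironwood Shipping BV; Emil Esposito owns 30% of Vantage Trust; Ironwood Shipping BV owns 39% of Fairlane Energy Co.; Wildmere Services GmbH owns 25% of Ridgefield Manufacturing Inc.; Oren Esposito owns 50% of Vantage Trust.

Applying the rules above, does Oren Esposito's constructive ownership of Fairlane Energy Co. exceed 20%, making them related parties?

By spousal attribution (R3), Oren Esposito is treated as also owning Emil Esposito's interest in Vantage Trust, giving 50% + 30% = 80%.
Chain via Crosswind Capital LLC → Bluewater Textiles S.p.A. (R2): 41% × 13% × 23% = 1.2259% of Fairlane Energy Co.
Chain via Vantage Trust → Ironwood Shipping BV (R2): 80% × 71% × 39% = 22.152% of Fairlane Energy Co.
Direct interest in Fairlane Energy Co: 9%.
Aggregating (R1): 1.2259% + 22.152% + 9% = 32.3779%.
32.3779% exceeds the 20% threshold, so Oren is a related party to Fairlane Energy Co.

Yes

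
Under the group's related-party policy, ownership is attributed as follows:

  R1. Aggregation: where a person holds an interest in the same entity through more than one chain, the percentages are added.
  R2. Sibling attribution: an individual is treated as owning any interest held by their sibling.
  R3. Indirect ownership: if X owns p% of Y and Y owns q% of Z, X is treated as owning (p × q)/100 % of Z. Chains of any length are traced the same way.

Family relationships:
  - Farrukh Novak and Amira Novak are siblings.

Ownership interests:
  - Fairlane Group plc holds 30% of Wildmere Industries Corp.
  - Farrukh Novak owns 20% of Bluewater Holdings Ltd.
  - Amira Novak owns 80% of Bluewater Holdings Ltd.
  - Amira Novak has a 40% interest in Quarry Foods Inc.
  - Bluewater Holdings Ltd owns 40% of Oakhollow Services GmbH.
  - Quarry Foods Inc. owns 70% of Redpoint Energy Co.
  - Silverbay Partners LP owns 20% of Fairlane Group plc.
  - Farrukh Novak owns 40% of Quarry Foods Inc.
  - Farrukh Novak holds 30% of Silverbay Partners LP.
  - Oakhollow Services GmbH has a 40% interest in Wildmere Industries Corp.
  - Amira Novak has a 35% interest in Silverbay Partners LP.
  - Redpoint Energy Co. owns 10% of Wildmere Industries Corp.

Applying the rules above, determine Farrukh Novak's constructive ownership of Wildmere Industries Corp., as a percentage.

25.5%

By sibling attribution (R2), Farrukh Novak is treated as also owning Amira Novak's interest in Quarry Foods Inc, giving 40% + 40% = 80%.
By sibling attribution (R2), Farrukh Novak is treated as also owning Amira Novak's interest in Bluewater Holdings Ltd, giving 20% + 80% = 100%.
By sibling attribution (R2), Farrukh Novak is treated as also owning Amira Novak's interest in Silverbay Partners LP, giving 30% + 35% = 65%.
Chain via Quarry Foods Inc. → Redpoint Energy Co. (R3): 80% × 70% × 10% = 5.6% of Wildmere Industries Corp.
Chain via Bluewater Holdings Ltd → Oakhollow Services GmbH (R3): 100% × 40% × 40% = 16% of Wildmere Industries Corp.
Chain via Silverbay Partners LP → Fairlane Group plc (R3): 65% × 20% × 30% = 3.9% of Wildmere Industries Corp.
Aggregating (R1): 5.6% + 16% + 3.9% = 25.5%.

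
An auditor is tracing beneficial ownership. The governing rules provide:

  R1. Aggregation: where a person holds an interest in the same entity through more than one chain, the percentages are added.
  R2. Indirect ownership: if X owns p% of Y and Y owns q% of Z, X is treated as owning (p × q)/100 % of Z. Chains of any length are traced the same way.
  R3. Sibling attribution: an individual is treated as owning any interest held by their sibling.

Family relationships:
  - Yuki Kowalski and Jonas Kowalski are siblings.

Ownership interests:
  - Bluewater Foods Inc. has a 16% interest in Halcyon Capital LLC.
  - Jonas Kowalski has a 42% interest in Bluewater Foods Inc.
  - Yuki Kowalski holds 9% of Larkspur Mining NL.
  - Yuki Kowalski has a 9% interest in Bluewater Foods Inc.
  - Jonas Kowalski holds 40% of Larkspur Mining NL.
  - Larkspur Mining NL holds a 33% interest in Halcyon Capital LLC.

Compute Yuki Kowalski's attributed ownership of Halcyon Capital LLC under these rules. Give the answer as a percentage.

By sibling attribution (R3), Yuki Kowalski is treated as also owning Jonas Kowalski's interest in Larkspur Mining NL, giving 9% + 40% = 49%.
By sibling attribution (R3), Yuki Kowalski is treated as also owning Jonas Kowalski's interest in Bluewater Foods Inc, giving 9% + 42% = 51%.
Chain via Larkspur Mining NL (R2): 49% × 33% = 16.17% of Halcyon Capital LLC.
Chain via Bluewater Foods Inc. (R2): 51% × 16% = 8.16% of Halcyon Capital LLC.
Aggregating (R1): 16.17% + 8.16% = 24.33%.

24.33%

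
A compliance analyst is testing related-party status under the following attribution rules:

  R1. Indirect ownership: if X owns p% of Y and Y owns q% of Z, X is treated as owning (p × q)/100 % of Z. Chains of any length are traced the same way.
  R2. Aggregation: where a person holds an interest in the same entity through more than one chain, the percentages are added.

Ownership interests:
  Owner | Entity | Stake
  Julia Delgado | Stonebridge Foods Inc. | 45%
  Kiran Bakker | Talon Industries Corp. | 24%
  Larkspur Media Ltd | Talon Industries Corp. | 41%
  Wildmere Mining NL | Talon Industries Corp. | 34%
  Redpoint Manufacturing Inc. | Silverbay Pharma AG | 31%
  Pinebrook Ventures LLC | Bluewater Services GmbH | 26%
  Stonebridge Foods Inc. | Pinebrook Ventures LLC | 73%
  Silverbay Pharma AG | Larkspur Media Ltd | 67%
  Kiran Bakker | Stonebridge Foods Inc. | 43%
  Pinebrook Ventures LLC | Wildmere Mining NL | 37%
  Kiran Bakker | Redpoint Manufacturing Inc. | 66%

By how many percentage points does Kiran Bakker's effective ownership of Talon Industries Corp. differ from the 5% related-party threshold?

Chain via Redpoint Manufacturing Inc. → Silverbay Pharma AG → Larkspur Media Ltd (R1): 66% × 31% × 67% × 41% = 5.620362% of Talon Industries Corp.
Chain via Stonebridge Foods Inc. → Pinebrook Ventures LLC → Wildmere Mining NL (R1): 43% × 73% × 37% × 34% = 3.948862% of Talon Industries Corp.
Direct interest in Talon Industries Corp: 24%.
Aggregating (R2): 5.620362% + 3.948862% + 24% = 33.569224%.
33.569224% exceeds the 5% threshold by 28.569224 percentage points.

28.569224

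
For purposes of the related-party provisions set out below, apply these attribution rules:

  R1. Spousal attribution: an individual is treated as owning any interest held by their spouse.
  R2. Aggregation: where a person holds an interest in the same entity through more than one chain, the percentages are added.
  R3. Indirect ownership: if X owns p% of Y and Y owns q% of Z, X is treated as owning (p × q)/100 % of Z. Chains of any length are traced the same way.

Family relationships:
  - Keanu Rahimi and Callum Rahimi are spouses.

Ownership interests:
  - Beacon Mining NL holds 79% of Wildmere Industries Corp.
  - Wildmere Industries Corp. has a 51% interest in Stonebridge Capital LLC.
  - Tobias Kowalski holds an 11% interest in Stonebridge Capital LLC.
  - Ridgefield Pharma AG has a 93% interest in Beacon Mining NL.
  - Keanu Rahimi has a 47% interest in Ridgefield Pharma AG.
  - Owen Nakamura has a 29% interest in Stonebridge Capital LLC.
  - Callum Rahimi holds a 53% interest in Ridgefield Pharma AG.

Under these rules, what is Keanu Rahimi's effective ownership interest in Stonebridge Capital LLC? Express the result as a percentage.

37.4697%

By spousal attribution (R1), Keanu Rahimi is treated as also owning Callum Rahimi's interest in Ridgefield Pharma AG, giving 47% + 53% = 100%.
Chain via Ridgefield Pharma AG → Beacon Mining NL → Wildmere Industries Corp. (R3): 100% × 93% × 79% × 51% = 37.4697% of Stonebridge Capital LLC.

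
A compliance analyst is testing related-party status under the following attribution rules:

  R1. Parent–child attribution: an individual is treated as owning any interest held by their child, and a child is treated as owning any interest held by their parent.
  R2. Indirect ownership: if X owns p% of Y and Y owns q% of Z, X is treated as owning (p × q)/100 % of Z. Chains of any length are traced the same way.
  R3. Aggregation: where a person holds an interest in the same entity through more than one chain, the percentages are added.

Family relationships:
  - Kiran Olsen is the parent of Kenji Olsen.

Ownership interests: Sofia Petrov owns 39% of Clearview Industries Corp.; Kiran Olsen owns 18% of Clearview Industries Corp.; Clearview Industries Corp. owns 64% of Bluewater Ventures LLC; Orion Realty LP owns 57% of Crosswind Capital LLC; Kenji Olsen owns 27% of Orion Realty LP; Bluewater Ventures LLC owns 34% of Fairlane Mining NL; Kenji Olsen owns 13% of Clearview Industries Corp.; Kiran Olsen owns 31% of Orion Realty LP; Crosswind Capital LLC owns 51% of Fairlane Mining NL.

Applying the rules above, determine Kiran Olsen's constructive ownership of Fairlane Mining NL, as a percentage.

23.6062%

By parent–child attribution (R1), Kiran Olsen is treated as also owning Kenji Olsen's interest in Clearview Industries Corp, giving 18% + 13% = 31%.
By parent–child attribution (R1), Kiran Olsen is treated as also owning Kenji Olsen's interest in Orion Realty LP, giving 31% + 27% = 58%.
Chain via Clearview Industries Corp. → Bluewater Ventures LLC (R2): 31% × 64% × 34% = 6.7456% of Fairlane Mining NL.
Chain via Orion Realty LP → Crosswind Capital LLC (R2): 58% × 57% × 51% = 16.8606% of Fairlane Mining NL.
Aggregating (R3): 6.7456% + 16.8606% = 23.6062%.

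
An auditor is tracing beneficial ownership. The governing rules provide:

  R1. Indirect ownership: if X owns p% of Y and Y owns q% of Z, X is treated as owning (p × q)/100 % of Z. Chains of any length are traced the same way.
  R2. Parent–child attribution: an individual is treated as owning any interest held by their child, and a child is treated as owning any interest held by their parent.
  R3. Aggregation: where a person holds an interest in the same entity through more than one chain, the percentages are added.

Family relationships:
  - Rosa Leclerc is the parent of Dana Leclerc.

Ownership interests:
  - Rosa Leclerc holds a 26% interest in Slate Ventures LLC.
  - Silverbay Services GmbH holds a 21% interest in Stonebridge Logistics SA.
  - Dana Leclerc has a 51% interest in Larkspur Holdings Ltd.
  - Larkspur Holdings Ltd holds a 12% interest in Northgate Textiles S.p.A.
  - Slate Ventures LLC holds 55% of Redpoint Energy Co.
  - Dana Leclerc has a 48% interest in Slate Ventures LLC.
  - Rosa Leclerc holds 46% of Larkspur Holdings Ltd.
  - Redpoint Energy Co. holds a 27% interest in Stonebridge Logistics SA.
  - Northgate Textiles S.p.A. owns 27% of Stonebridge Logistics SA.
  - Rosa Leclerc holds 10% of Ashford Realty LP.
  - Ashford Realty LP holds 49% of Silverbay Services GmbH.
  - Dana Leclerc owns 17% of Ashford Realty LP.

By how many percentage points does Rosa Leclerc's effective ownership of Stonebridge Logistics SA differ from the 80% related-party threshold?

By parent–child attribution (R2), Rosa Leclerc is treated as also owning Dana Leclerc's interest in Larkspur Holdings Ltd, giving 46% + 51% = 97%.
By parent–child attribution (R2), Rosa Leclerc is treated as also owning Dana Leclerc's interest in Ashford Realty LP, giving 10% + 17% = 27%.
By parent–child attribution (R2), Rosa Leclerc is treated as also owning Dana Leclerc's interest in Slate Ventures LLC, giving 26% + 48% = 74%.
Chain via Larkspur Holdings Ltd → Northgate Textiles S.p.A. (R1): 97% × 12% × 27% = 3.1428% of Stonebridge Logistics SA.
Chain via Ashford Realty LP → Silverbay Services GmbH (R1): 27% × 49% × 21% = 2.7783% of Stonebridge Logistics SA.
Chain via Slate Ventures LLC → Redpoint Energy Co. (R1): 74% × 55% × 27% = 10.989% of Stonebridge Logistics SA.
Aggregating (R3): 3.1428% + 2.7783% + 10.989% = 16.9101%.
16.9101% falls short of the 80% threshold by 63.0899 percentage points.

63.0899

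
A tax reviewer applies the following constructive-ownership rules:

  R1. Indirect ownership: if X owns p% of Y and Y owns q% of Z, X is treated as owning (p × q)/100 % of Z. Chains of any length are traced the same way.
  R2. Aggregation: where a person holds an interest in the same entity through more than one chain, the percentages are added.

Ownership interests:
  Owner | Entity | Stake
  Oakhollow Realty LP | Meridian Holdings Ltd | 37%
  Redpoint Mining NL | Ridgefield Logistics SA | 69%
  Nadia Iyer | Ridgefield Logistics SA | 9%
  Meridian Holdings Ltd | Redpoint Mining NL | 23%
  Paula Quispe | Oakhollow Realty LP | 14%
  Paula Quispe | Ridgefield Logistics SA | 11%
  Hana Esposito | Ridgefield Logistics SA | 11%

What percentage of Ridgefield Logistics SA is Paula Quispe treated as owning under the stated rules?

11.822066%

Chain via Oakhollow Realty LP → Meridian Holdings Ltd → Redpoint Mining NL (R1): 14% × 37% × 23% × 69% = 0.822066% of Ridgefield Logistics SA.
Direct interest in Ridgefield Logistics SA: 11%.
Aggregating (R2): 0.822066% + 11% = 11.822066%.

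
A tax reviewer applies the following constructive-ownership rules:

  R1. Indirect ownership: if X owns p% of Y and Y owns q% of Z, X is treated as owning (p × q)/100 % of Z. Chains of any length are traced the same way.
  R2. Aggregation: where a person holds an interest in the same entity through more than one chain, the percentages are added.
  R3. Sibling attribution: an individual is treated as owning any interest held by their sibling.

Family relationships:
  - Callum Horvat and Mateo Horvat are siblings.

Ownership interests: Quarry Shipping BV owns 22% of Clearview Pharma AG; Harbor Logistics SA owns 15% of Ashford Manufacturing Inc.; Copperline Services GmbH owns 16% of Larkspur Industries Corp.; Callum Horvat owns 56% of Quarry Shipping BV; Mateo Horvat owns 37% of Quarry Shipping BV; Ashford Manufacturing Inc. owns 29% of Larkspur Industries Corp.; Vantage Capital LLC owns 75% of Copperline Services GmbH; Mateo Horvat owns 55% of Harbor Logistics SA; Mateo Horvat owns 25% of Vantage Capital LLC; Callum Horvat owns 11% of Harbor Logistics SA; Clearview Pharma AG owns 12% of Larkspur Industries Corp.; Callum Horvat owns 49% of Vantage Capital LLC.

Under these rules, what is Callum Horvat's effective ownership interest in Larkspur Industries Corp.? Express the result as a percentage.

14.2062%

By sibling attribution (R3), Callum Horvat is treated as also owning Mateo Horvat's interest in Vantage Capital LLC, giving 49% + 25% = 74%.
By sibling attribution (R3), Callum Horvat is treated as also owning Mateo Horvat's interest in Harbor Logistics SA, giving 11% + 55% = 66%.
By sibling attribution (R3), Callum Horvat is treated as also owning Mateo Horvat's interest in Quarry Shipping BV, giving 56% + 37% = 93%.
Chain via Vantage Capital LLC → Copperline Services GmbH (R1): 74% × 75% × 16% = 8.88% of Larkspur Industries Corp.
Chain via Harbor Logistics SA → Ashford Manufacturing Inc. (R1): 66% × 15% × 29% = 2.871% of Larkspur Industries Corp.
Chain via Quarry Shipping BV → Clearview Pharma AG (R1): 93% × 22% × 12% = 2.4552% of Larkspur Industries Corp.
Aggregating (R2): 8.88% + 2.871% + 2.4552% = 14.2062%.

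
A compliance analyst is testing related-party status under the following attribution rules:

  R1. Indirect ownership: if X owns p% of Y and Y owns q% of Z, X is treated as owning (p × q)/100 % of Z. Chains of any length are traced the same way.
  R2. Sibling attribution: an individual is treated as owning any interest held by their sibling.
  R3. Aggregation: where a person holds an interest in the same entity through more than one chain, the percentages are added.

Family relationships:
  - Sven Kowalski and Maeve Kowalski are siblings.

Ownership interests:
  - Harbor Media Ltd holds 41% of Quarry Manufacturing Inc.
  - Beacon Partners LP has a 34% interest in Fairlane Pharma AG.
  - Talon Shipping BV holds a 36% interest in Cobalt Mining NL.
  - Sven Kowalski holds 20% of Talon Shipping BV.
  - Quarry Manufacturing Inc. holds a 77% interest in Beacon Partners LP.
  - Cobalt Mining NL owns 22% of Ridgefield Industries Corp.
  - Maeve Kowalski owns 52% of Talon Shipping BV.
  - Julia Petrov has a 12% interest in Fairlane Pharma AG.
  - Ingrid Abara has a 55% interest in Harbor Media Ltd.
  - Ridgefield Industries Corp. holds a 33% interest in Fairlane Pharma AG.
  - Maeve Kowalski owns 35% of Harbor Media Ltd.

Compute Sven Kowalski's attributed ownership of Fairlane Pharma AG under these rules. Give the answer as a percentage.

5.638622%

By sibling attribution (R2), Sven Kowalski is treated as also owning Maeve Kowalski's interest in Talon Shipping BV, giving 20% + 52% = 72%.
By sibling attribution (R2), Sven Kowalski is treated as owning Maeve Kowalski's 35% interest in Harbor Media Ltd.
Chain via Talon Shipping BV → Cobalt Mining NL → Ridgefield Industries Corp. (R1): 72% × 36% × 22% × 33% = 1.881792% of Fairlane Pharma AG.
Chain via Harbor Media Ltd → Quarry Manufacturing Inc. → Beacon Partners LP (R1): 35% × 41% × 77% × 34% = 3.75683% of Fairlane Pharma AG.
Aggregating (R3): 1.881792% + 3.75683% = 5.638622%.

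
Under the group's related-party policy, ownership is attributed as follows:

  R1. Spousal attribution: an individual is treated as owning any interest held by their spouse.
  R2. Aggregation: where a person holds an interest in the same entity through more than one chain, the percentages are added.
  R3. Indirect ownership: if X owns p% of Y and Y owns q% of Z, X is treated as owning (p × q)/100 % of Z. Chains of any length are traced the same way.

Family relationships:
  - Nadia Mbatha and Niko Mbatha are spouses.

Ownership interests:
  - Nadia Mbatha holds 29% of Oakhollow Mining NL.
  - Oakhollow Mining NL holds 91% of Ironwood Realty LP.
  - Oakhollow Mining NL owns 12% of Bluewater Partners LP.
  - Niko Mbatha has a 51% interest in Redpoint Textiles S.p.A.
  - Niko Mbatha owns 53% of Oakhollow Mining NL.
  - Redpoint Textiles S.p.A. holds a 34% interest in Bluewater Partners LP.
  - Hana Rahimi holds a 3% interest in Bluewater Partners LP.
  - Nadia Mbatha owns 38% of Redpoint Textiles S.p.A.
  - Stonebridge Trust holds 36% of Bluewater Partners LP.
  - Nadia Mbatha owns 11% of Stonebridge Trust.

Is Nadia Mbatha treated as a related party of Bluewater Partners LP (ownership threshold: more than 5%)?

By spousal attribution (R1), Nadia Mbatha is treated as also owning Niko Mbatha's interest in Redpoint Textiles S.p.A, giving 38% + 51% = 89%.
By spousal attribution (R1), Nadia Mbatha is treated as also owning Niko Mbatha's interest in Oakhollow Mining NL, giving 29% + 53% = 82%.
Chain via Stonebridge Trust (R3): 11% × 36% = 3.96% of Bluewater Partners LP.
Chain via Redpoint Textiles S.p.A. (R3): 89% × 34% = 30.26% of Bluewater Partners LP.
Chain via Oakhollow Mining NL (R3): 82% × 12% = 9.84% of Bluewater Partners LP.
Aggregating (R2): 3.96% + 30.26% + 9.84% = 44.06%.
44.06% exceeds the 5% threshold, so Nadia is a related party to Bluewater Partners LP.

Yes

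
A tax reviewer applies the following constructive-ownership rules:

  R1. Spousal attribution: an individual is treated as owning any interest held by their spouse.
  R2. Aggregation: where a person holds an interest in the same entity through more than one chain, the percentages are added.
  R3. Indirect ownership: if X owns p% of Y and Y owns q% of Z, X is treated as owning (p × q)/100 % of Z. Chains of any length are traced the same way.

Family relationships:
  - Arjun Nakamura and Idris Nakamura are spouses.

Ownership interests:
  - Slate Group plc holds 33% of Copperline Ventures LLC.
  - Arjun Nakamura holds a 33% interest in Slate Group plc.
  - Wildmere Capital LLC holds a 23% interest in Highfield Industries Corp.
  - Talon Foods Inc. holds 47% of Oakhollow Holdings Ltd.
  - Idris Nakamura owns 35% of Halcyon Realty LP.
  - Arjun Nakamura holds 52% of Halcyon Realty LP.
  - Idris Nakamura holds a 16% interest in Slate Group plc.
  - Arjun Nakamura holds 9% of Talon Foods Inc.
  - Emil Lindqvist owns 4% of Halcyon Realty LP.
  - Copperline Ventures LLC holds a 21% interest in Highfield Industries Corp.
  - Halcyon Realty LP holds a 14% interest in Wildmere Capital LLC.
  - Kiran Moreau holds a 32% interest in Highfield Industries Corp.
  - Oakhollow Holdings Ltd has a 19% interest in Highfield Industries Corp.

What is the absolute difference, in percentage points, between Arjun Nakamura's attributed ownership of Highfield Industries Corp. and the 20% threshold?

By spousal attribution (R1), Arjun Nakamura is treated as also owning Idris Nakamura's interest in Slate Group plc, giving 33% + 16% = 49%.
By spousal attribution (R1), Arjun Nakamura is treated as also owning Idris Nakamura's interest in Halcyon Realty LP, giving 52% + 35% = 87%.
Chain via Talon Foods Inc. → Oakhollow Holdings Ltd (R3): 9% × 47% × 19% = 0.8037% of Highfield Industries Corp.
Chain via Slate Group plc → Copperline Ventures LLC (R3): 49% × 33% × 21% = 3.3957% of Highfield Industries Corp.
Chain via Halcyon Realty LP → Wildmere Capital LLC (R3): 87% × 14% × 23% = 2.8014% of Highfield Industries Corp.
Aggregating (R2): 0.8037% + 3.3957% + 2.8014% = 7.0008%.
7.0008% falls short of the 20% threshold by 12.9992 percentage points.

12.9992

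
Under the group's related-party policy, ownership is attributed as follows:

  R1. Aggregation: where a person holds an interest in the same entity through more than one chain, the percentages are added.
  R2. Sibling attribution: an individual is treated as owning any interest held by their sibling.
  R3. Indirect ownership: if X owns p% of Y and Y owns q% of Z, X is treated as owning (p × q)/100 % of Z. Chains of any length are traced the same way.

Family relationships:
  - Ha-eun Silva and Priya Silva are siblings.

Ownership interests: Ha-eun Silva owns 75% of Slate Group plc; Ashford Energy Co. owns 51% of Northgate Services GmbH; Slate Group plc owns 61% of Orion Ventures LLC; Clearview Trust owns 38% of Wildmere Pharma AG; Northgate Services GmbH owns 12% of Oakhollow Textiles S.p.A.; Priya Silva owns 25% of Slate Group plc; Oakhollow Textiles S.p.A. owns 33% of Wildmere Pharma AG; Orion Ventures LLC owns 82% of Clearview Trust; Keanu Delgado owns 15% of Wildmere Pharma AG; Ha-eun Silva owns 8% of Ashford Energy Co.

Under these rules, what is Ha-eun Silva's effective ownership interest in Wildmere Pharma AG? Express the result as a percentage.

By sibling attribution (R2), Ha-eun Silva is treated as also owning Priya Silva's interest in Slate Group plc, giving 75% + 25% = 100%.
Chain via Ashford Energy Co. → Northgate Services GmbH → Oakhollow Textiles S.p.A. (R3): 8% × 51% × 12% × 33% = 0.161568% of Wildmere Pharma AG.
Chain via Slate Group plc → Orion Ventures LLC → Clearview Trust (R3): 100% × 61% × 82% × 38% = 19.0076% of Wildmere Pharma AG.
Aggregating (R1): 0.161568% + 19.0076% = 19.169168%.

19.169168%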